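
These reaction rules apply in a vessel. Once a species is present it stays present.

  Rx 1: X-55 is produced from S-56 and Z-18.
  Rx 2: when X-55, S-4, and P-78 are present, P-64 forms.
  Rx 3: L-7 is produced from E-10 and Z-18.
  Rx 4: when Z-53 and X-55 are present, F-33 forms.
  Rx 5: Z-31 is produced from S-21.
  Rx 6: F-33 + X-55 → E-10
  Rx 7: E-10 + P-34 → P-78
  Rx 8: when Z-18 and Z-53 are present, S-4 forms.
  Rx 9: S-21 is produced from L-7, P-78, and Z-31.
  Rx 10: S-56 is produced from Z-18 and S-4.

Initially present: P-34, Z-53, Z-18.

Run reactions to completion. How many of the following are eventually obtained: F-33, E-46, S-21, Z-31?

Z-18 and Z-53 present → S-4 forms (Rx 8).
Z-18 and S-4 present → S-56 forms (Rx 10).
S-56 and Z-18 present → X-55 forms (Rx 1).
Z-53 and X-55 present → F-33 forms (Rx 4).
F-33: reached.
No rule produces E-46, and it is not given.
S-21 would need L-7, P-78, and Z-31 (Rx 9), but Z-31 never forms.
Z-31 would need S-21 (Rx 5), but S-21 never forms.
Reached: F-33 — 1 of the 4.

1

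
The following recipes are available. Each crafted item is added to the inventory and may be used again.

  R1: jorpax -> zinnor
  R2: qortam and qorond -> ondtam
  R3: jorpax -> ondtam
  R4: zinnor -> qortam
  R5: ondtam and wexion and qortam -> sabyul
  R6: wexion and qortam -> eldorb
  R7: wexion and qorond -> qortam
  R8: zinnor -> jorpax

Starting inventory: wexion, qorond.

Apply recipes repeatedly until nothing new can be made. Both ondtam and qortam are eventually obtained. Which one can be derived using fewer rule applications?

qortam

qortam: Using R7, wexion and qorond make qortam. [1 rule application]
ondtam: wexion and qorond -> qortam (R7). Using R2, qortam and qorond make ondtam. [2 rule applications]
qortam needs fewer.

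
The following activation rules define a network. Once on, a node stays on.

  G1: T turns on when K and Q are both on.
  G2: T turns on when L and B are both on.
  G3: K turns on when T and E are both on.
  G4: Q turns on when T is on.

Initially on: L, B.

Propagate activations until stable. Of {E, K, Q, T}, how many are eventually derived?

L and B are on, so T turns on (G2).
G4: T on → Q on.
No rule produces E, and it is not given.
K would need T and E (G3), but E never turns on.
Q: reached.
T: reached.
Reached: Q and T — 2 of the 4.

2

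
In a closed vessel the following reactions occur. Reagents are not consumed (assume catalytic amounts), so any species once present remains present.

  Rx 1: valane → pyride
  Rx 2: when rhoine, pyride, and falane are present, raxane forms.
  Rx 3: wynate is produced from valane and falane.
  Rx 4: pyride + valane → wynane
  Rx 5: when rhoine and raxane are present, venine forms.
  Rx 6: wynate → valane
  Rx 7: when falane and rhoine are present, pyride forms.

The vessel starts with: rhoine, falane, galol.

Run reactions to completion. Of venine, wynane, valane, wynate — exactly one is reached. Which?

falane and rhoine present → pyride forms (Rx 7).
rhoine, pyride, and falane present → raxane forms (Rx 2).
rhoine and raxane present → venine forms (Rx 5).
valane would need wynate (Rx 6), but wynate never forms. wynate would need valane and falane (Rx 3), but valane never forms. wynane would need pyride and valane (Rx 4), but valane never forms.

venine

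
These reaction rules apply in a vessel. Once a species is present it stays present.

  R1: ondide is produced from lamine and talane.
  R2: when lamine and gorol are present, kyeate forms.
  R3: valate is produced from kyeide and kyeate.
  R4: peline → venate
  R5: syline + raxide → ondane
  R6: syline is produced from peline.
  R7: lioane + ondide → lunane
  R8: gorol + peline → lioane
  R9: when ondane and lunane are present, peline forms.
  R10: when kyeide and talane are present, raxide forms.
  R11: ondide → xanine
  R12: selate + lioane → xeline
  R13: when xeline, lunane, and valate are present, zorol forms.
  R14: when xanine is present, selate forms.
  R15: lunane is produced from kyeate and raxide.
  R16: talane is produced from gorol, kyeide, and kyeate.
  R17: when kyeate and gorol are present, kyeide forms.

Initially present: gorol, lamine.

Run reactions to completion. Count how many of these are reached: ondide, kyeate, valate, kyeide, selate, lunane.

6

lamine and gorol present → kyeate forms (R2).
kyeate and gorol present → kyeide forms (R17).
gorol, kyeide, and kyeate present → talane forms (R16).
kyeide and kyeate present → valate forms (R3).
kyeide and talane present → raxide forms (R10).
lamine and talane present → ondide forms (R1).
kyeate and raxide present → lunane forms (R15).
ondide present → xanine forms (R11).
xanine present → selate forms (R14).
ondide: reached.
kyeate: reached.
valate: reached.
kyeide: reached.
selate: reached.
lunane: reached.
All 6 are reached.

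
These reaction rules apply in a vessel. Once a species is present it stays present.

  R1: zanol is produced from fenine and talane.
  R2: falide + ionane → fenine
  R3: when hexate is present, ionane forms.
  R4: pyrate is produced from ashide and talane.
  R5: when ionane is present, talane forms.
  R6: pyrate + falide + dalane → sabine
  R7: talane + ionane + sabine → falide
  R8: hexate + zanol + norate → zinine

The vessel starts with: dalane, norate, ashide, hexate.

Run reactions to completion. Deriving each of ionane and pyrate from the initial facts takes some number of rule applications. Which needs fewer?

ionane

ionane: hexate present → ionane forms (R3). [1 rule application]
pyrate: hexate present → ionane forms (R3). ionane present → talane forms (R5). ashide and talane present → pyrate forms (R4). [3 rule applications]
ionane needs fewer.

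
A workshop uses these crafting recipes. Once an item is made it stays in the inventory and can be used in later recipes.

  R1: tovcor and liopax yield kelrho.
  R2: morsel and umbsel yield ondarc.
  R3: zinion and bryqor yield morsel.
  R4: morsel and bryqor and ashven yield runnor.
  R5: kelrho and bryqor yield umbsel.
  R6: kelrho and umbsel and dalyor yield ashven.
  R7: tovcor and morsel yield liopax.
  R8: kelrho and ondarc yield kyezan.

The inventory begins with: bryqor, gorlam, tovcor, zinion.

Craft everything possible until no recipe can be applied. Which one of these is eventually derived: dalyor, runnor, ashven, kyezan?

kyezan

zinion and bryqor → morsel (R3).
Using R7, tovcor and morsel make liopax.
tovcor and liopax → kelrho (R1).
Using R5, kelrho and bryqor make umbsel.
Using R2, morsel and umbsel make ondarc.
Using R8, kelrho and ondarc make kyezan.
No rule produces dalyor, and it is not given. ashven would need kelrho, umbsel, and dalyor (R6), but dalyor is never obtained. runnor would need morsel, bryqor, and ashven (R4), but ashven is never obtained.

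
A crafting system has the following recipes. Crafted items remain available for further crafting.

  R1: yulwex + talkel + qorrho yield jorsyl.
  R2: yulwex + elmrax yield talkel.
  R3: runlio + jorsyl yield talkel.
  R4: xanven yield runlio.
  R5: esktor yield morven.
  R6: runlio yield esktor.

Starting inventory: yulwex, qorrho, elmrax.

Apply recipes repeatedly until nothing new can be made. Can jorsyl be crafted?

Yes

yulwex + elmrax → talkel (R2).
Using R1, yulwex, talkel, and qorrho make jorsyl.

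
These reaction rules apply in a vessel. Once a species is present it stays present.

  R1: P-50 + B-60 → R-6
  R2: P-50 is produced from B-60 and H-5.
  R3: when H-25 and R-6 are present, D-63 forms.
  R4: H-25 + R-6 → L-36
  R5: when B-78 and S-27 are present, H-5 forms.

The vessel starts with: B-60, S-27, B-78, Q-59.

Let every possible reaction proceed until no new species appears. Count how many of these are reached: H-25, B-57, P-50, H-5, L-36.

2

B-78 and S-27 present → H-5 forms (R5).
B-60 and H-5 present → P-50 forms (R2).
No rule produces H-25, and it is not given.
No rule produces B-57, and it is not given.
P-50: reached.
H-5: reached.
L-36 would need H-25 and R-6 (R4), but H-25 never forms.
Reached: P-50 and H-5 — 2 of the 5.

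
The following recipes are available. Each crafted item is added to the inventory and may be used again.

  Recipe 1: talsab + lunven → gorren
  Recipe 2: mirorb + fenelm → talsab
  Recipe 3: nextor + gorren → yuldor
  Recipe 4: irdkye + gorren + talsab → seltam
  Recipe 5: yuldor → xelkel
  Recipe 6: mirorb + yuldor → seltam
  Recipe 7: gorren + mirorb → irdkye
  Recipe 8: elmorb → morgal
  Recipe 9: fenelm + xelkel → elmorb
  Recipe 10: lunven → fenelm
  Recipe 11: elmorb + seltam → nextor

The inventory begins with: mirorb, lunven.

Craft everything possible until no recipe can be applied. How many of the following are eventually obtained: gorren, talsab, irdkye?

3

lunven → fenelm (Recipe 10).
mirorb + fenelm → talsab (Recipe 2).
talsab + lunven → gorren (Recipe 1).
Using Recipe 7, gorren and mirorb make irdkye.
gorren: reached.
talsab: reached.
irdkye: reached.
All 3 are reached.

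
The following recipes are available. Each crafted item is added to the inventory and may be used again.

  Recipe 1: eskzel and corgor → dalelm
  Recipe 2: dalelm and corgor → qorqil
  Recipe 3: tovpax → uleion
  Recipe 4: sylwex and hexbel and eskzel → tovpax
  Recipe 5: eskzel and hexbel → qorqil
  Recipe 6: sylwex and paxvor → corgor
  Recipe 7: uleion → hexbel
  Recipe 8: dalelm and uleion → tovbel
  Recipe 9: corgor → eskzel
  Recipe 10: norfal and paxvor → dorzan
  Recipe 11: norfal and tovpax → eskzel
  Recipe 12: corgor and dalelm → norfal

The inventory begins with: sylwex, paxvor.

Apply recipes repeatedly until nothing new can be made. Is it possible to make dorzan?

Yes

Using Recipe 6, sylwex and paxvor make corgor.
Using Recipe 9, corgor makes eskzel.
Using Recipe 1, eskzel and corgor make dalelm.
Using Recipe 12, corgor and dalelm make norfal.
Using Recipe 10, norfal and paxvor make dorzan.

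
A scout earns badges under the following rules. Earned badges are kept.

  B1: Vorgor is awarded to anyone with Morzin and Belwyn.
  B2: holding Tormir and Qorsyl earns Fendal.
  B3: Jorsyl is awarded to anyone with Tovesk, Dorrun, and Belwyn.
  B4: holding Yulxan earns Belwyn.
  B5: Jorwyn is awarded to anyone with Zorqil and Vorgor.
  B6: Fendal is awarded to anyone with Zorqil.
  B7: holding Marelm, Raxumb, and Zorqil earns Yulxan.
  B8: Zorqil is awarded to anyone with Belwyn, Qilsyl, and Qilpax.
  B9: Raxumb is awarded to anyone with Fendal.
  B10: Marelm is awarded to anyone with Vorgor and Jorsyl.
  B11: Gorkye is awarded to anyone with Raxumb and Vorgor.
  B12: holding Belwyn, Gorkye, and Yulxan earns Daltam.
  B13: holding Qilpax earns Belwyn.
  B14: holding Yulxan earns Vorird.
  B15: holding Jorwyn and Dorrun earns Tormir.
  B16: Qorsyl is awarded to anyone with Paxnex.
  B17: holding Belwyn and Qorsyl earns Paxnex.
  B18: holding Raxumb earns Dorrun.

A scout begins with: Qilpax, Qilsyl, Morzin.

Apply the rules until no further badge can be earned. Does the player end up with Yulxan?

Yulxan would need Marelm, Raxumb, and Zorqil (B7), but Marelm is never earned.

No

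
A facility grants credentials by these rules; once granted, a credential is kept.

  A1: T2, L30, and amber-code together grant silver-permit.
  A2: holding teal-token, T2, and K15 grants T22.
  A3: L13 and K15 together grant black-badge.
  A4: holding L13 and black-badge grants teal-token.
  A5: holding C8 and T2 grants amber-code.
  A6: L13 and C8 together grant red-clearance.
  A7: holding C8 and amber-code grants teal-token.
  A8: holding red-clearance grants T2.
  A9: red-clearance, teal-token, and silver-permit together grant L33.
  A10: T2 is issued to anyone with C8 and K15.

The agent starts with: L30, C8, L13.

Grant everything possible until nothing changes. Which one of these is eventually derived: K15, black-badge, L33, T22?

L33

Holding L13 and C8 grants red-clearance (A6).
Holding red-clearance grants T2 (A8).
Holding C8 and T2 grants amber-code (A5).
Holding T2, L30, and amber-code grants silver-permit (A1).
Holding C8 and amber-code grants teal-token (A7).
Holding red-clearance, teal-token, and silver-permit grants L33 (A9).
No rule produces K15, and it is not given. T22 would need teal-token, T2, and K15 (A2), but K15 is never granted. black-badge would need L13 and K15 (A3), but K15 is never granted.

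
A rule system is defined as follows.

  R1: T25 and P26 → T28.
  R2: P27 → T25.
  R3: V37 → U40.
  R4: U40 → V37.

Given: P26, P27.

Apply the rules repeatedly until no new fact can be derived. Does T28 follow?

Yes

P27 holds, so T25 follows (R2).
From T25 and P26, R1 gives T28.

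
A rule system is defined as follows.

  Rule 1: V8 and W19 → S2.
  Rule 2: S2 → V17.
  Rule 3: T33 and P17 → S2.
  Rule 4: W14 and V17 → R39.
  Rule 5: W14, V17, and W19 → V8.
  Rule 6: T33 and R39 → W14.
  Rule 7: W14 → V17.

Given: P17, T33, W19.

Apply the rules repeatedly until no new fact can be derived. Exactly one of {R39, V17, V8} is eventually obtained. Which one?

V17

T33 and P17 hold, so S2 follows (Rule 3).
From S2, Rule 2 gives V17.
R39 would need W14 and V17 (Rule 4), but W14 is never established. V8 would need W14, V17, and W19 (Rule 5), but W14 is never established.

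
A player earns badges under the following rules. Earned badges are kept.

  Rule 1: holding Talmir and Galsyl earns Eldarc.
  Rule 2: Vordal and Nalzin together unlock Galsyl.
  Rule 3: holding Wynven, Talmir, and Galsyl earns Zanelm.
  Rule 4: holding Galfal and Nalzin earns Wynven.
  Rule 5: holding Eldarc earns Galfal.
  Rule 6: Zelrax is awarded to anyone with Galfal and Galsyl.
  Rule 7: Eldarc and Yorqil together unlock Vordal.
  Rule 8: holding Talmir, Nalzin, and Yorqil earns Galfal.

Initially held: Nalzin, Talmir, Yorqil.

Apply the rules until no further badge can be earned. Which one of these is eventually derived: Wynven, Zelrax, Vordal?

Wynven

With Talmir, Nalzin, and Yorqil, Galfal is earned (Rule 8).
With Galfal and Nalzin, Wynven is earned (Rule 4).
Zelrax would need Galfal and Galsyl (Rule 6), but Galsyl is never earned. Vordal would need Eldarc and Yorqil (Rule 7), but Eldarc is never earned.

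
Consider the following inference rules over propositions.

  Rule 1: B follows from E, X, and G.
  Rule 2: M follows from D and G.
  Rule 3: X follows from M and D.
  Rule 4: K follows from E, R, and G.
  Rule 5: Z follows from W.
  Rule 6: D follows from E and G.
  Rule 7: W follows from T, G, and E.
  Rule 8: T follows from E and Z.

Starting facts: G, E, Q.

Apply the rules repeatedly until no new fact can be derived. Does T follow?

T would need E and Z (Rule 8), but Z is never established.

No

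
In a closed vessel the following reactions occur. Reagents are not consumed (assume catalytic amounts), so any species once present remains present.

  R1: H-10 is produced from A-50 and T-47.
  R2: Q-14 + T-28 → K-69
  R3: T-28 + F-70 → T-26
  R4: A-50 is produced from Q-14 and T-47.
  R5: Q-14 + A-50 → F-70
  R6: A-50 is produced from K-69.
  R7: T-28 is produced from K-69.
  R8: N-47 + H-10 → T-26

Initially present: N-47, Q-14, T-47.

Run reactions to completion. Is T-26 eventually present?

Yes

Q-14 and T-47 present → A-50 forms (R4).
A-50 and T-47 present → H-10 forms (R1).
N-47 and H-10 present → T-26 forms (R8).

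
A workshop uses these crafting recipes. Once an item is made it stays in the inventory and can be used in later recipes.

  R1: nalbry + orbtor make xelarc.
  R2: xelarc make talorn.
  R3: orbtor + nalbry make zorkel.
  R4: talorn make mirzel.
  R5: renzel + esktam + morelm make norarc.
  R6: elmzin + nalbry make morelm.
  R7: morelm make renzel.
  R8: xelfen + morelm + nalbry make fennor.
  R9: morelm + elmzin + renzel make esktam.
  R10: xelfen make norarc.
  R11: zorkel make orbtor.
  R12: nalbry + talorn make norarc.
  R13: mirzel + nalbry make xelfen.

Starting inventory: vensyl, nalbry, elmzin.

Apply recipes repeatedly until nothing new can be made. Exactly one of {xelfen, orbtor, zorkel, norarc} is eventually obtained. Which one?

norarc

elmzin + nalbry → morelm (R6).
morelm → renzel (R7).
Using R9, morelm, elmzin, and renzel make esktam.
Using R5, renzel, esktam, and morelm make norarc.
zorkel would need orbtor and nalbry (R3), but orbtor is never obtained. orbtor would need zorkel (R11), but zorkel is never obtained. xelfen would need mirzel and nalbry (R13), but mirzel is never obtained.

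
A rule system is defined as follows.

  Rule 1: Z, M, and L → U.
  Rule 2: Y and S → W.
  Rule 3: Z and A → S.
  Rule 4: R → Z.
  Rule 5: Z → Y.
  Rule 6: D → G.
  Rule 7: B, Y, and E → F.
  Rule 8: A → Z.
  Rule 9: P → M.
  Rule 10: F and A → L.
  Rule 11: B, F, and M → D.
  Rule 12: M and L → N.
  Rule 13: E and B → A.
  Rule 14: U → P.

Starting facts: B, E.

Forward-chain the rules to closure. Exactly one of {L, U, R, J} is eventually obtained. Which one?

E and B hold, so A follows (Rule 13).
From A, Rule 8 gives Z.
Z holds, so Y follows (Rule 5).
From B, Y, and E, Rule 7 gives F.
From F and A, Rule 10 gives L.
U would need Z, M, and L (Rule 1), but M is never established. No rule produces R, and it is not given. No rule produces J, and it is not given.

L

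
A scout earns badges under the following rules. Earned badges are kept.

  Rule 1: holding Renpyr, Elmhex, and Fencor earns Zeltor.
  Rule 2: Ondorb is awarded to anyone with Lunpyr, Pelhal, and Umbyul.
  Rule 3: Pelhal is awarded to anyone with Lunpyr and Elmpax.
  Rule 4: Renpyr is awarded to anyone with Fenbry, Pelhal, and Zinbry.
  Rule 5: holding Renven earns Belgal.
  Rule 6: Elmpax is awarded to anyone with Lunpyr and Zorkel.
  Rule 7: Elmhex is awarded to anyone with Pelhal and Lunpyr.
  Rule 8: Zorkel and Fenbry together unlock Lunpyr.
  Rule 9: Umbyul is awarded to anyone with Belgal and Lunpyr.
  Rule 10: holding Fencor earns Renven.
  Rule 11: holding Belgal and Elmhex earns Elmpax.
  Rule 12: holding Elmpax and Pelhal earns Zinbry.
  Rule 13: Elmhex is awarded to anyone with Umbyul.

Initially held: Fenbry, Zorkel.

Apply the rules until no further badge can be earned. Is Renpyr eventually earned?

Yes

With Zorkel and Fenbry, Lunpyr is earned (Rule 8).
With Lunpyr and Zorkel, Elmpax is earned (Rule 6).
With Lunpyr and Elmpax, Pelhal is earned (Rule 3).
With Elmpax and Pelhal, Zinbry is earned (Rule 12).
With Fenbry, Pelhal, and Zinbry, Renpyr is earned (Rule 4).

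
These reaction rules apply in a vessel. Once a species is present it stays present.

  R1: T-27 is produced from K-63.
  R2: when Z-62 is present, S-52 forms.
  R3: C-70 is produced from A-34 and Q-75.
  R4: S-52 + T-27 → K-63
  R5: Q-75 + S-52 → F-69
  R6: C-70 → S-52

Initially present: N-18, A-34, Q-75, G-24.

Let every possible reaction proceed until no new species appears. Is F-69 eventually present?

Yes

A-34 and Q-75 present → C-70 forms (R3).
C-70 present → S-52 forms (R6).
Q-75 and S-52 present → F-69 forms (R5).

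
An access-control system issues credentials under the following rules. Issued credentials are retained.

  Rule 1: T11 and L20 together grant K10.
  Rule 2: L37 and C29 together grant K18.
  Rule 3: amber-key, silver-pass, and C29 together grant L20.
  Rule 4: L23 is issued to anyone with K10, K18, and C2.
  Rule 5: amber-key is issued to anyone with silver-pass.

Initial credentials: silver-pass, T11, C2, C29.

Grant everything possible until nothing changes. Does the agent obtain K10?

Yes

Holding silver-pass grants amber-key (Rule 5).
Holding amber-key, silver-pass, and C29 grants L20 (Rule 3).
Holding T11 and L20 grants K10 (Rule 1).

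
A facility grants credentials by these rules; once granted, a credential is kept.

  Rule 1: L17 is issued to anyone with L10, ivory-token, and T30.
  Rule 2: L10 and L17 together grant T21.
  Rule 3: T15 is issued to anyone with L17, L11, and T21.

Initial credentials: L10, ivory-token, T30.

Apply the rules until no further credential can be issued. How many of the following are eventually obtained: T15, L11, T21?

Holding L10, ivory-token, and T30 grants L17 (Rule 1).
Holding L10 and L17 grants T21 (Rule 2).
T15 would need L17, L11, and T21 (Rule 3), but L11 is never granted.
No rule produces L11, and it is not given.
T21: reached.
Reached: T21 — 1 of the 3.

1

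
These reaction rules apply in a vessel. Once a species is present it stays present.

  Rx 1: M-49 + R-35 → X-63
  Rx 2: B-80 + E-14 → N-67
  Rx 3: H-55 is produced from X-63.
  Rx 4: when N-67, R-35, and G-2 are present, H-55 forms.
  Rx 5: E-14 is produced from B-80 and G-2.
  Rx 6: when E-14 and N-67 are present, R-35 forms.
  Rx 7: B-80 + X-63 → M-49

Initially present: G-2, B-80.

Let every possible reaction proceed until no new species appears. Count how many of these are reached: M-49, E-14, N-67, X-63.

2

B-80 and G-2 present → E-14 forms (Rx 5).
B-80 and E-14 present → N-67 forms (Rx 2).
M-49 would need B-80 and X-63 (Rx 7), but X-63 never forms.
E-14: reached.
N-67: reached.
X-63 would need M-49 and R-35 (Rx 1), but M-49 never forms.
Reached: E-14 and N-67 — 2 of the 4.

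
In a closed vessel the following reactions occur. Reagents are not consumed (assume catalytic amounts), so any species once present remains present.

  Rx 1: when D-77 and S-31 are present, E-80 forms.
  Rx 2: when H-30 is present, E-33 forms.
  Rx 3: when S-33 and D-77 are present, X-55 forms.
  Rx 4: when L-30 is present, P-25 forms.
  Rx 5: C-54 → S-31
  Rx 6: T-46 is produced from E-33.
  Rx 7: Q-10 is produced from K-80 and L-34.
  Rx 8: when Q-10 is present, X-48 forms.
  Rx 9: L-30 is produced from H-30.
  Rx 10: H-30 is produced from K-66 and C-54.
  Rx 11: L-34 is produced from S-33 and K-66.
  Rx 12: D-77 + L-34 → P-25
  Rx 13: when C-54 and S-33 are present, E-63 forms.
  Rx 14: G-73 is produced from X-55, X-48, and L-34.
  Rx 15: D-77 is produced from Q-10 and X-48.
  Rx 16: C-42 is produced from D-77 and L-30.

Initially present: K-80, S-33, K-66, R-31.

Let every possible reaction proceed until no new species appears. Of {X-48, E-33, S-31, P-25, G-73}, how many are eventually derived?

3

S-33 and K-66 present → L-34 forms (Rx 11).
K-80 and L-34 present → Q-10 forms (Rx 7).
Q-10 present → X-48 forms (Rx 8).
Q-10 and X-48 present → D-77 forms (Rx 15).
S-33 and D-77 present → X-55 forms (Rx 3).
D-77 and L-34 present → P-25 forms (Rx 12).
X-55, X-48, and L-34 present → G-73 forms (Rx 14).
X-48: reached.
E-33 would need H-30 (Rx 2), but H-30 never forms.
S-31 would need C-54 (Rx 5), but C-54 never forms.
P-25: reached.
G-73: reached.
Reached: X-48, P-25, and G-73 — 3 of the 5.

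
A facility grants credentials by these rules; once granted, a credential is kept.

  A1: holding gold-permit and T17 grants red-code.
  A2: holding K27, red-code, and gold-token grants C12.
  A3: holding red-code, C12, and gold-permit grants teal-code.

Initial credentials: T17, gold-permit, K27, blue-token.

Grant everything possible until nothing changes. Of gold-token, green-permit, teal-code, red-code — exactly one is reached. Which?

Holding gold-permit and T17 grants red-code (A1).
No rule produces gold-token, and it is not given. teal-code would need red-code, C12, and gold-permit (A3), but C12 is never granted. No rule produces green-permit, and it is not given.

red-code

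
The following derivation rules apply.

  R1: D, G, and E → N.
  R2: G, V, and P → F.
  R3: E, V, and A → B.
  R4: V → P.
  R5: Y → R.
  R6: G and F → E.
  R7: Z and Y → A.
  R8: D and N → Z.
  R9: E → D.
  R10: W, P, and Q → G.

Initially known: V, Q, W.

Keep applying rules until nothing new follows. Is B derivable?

B would need E, V, and A (R3), but A is never established.

No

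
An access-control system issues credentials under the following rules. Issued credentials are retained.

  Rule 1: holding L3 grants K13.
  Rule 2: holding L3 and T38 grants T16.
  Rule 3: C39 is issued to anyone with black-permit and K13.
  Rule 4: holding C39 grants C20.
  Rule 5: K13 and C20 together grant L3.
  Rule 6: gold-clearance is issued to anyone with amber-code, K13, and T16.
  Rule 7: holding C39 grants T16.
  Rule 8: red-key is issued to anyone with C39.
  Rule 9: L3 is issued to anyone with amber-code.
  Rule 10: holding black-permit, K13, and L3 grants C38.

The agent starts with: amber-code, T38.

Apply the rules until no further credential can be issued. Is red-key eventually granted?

No

red-key would need C39 (Rule 8), but C39 is never granted.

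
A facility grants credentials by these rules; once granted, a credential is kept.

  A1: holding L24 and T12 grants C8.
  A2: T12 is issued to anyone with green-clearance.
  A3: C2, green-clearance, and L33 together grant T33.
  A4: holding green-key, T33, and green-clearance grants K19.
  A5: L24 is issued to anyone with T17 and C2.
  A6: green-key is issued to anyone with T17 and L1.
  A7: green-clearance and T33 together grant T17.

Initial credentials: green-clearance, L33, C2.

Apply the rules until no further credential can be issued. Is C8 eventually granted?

Yes

Holding C2, green-clearance, and L33 grants T33 (A3).
Holding green-clearance grants T12 (A2).
Holding green-clearance and T33 grants T17 (A7).
Holding T17 and C2 grants L24 (A5).
Holding L24 and T12 grants C8 (A1).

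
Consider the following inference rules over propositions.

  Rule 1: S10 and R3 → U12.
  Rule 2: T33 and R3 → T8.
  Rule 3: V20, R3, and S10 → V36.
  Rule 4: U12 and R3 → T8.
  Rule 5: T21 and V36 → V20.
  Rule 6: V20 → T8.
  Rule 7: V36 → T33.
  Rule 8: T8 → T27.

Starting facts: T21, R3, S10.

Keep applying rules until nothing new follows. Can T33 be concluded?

No

T33 would need V36 (Rule 7), but V36 is never established.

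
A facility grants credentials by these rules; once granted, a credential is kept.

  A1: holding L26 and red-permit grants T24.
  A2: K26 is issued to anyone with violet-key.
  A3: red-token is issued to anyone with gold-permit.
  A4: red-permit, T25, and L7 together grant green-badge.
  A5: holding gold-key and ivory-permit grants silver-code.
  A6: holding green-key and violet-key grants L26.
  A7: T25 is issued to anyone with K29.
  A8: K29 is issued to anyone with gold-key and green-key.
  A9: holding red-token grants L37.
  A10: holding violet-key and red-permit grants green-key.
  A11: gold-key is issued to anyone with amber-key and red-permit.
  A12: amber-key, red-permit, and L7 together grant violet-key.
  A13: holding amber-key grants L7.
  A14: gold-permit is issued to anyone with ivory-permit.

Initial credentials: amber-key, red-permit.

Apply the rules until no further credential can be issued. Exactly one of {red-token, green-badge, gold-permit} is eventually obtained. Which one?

Holding amber-key and red-permit grants gold-key (A11).
Holding amber-key grants L7 (A13).
Holding amber-key, red-permit, and L7 grants violet-key (A12).
Holding violet-key and red-permit grants green-key (A10).
Holding gold-key and green-key grants K29 (A8).
Holding K29 grants T25 (A7).
Holding red-permit, T25, and L7 grants green-badge (A4).
red-token would need gold-permit (A3), but gold-permit is never granted. gold-permit would need ivory-permit (A14), but ivory-permit is never granted.

green-badge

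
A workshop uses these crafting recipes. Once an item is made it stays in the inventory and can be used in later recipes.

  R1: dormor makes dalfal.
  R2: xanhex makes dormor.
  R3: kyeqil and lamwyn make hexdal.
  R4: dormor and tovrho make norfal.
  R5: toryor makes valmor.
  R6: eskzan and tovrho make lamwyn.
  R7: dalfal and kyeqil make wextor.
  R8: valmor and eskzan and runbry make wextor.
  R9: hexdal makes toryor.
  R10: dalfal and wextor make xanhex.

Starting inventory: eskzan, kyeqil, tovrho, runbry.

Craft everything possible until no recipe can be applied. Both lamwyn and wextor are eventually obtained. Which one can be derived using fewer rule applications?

lamwyn: Using R6, eskzan and tovrho make lamwyn. [1 rule application]
wextor: eskzan and tovrho → lamwyn (R6). Using R3, kyeqil and lamwyn make hexdal. hexdal → toryor (R9). Using R5, toryor makes valmor. Using R8, valmor, eskzan, and runbry make wextor. [5 rule applications]
lamwyn needs fewer.

lamwyn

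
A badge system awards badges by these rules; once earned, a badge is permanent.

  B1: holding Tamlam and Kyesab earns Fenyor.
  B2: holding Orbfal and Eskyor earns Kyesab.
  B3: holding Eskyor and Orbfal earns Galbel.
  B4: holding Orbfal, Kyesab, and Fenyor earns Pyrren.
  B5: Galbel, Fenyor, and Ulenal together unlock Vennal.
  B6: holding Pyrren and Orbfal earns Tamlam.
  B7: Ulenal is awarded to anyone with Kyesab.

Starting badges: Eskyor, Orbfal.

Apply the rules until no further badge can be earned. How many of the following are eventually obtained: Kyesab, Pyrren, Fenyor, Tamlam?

With Orbfal and Eskyor, Kyesab is earned (B2).
Kyesab: reached.
Pyrren would need Orbfal, Kyesab, and Fenyor (B4), but Fenyor is never earned.
Fenyor would need Tamlam and Kyesab (B1), but Tamlam is never earned.
Tamlam would need Pyrren and Orbfal (B6), but Pyrren is never earned.
Reached: Kyesab — 1 of the 4.

1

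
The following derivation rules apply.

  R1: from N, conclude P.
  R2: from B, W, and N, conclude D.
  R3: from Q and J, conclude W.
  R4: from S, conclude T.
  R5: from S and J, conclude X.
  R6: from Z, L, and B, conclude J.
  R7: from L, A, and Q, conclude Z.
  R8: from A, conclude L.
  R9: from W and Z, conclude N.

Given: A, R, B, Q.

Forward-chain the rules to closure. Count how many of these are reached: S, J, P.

From A, R8 gives L.
L, A, and Q hold, so Z follows (R7).
Z, L, and B hold, so J follows (R6).
Q and J hold, so W follows (R3).
W and Z hold, so N follows (R9).
From N, R1 gives P.
No rule produces S, and it is not given.
J: reached.
P: reached.
Reached: J and P — 2 of the 3.

2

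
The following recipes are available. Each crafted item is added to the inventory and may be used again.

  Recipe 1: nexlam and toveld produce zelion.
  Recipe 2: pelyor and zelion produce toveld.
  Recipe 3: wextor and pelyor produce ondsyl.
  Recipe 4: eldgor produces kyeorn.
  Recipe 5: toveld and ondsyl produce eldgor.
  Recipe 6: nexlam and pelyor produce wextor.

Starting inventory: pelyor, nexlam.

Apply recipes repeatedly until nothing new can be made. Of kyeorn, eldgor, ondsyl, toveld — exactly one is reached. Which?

ondsyl

Using Recipe 6, nexlam and pelyor make wextor.
Using Recipe 3, wextor and pelyor make ondsyl.
eldgor would need toveld and ondsyl (Recipe 5), but toveld is never obtained. toveld would need pelyor and zelion (Recipe 2), but zelion is never obtained. kyeorn would need eldgor (Recipe 4), but eldgor is never obtained.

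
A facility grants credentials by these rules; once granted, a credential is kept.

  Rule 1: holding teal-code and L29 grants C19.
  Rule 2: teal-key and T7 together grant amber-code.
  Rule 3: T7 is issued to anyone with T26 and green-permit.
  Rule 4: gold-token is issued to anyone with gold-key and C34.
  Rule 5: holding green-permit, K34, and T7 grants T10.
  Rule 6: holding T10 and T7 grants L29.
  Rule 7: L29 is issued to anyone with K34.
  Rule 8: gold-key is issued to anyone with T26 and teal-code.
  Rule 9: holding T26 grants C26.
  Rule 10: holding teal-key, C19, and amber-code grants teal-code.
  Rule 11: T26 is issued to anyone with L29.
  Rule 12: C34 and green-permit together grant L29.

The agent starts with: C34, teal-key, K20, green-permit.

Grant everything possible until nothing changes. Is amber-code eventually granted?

Yes

Holding C34 and green-permit grants L29 (Rule 12).
Holding L29 grants T26 (Rule 11).
Holding T26 and green-permit grants T7 (Rule 3).
Holding teal-key and T7 grants amber-code (Rule 2).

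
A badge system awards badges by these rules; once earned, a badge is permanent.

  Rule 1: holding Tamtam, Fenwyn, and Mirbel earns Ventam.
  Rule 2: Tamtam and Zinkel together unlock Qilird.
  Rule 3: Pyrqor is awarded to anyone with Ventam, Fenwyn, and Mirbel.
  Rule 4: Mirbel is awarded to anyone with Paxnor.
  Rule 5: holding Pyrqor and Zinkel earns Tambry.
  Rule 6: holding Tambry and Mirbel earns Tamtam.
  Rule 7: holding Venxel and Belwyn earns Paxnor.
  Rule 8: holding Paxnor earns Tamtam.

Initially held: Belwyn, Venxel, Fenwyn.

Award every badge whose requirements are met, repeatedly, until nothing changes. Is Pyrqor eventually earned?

With Venxel and Belwyn, Paxnor is earned (Rule 7).
With Paxnor, Mirbel is earned (Rule 4).
With Paxnor, Tamtam is earned (Rule 8).
With Tamtam, Fenwyn, and Mirbel, Ventam is earned (Rule 1).
With Ventam, Fenwyn, and Mirbel, Pyrqor is earned (Rule 3).

Yes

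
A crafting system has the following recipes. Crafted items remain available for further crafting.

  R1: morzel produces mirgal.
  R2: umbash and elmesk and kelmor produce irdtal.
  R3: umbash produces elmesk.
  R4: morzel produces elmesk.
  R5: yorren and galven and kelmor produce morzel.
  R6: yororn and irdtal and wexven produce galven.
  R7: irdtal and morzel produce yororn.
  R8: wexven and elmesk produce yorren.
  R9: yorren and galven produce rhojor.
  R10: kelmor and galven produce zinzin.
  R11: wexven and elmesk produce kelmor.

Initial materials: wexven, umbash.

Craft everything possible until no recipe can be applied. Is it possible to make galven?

No

galven would need yororn, irdtal, and wexven (R6), but yororn is never obtained.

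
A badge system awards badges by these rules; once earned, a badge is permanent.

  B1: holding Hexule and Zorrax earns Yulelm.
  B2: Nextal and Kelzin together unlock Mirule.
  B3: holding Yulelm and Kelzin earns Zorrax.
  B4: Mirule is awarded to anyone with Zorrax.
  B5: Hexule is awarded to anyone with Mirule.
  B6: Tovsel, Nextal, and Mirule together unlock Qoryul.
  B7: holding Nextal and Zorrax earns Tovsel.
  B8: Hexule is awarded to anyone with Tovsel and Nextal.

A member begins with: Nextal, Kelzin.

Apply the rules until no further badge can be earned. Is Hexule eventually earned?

With Nextal and Kelzin, Mirule is earned (B2).
With Mirule, Hexule is earned (B5).

Yes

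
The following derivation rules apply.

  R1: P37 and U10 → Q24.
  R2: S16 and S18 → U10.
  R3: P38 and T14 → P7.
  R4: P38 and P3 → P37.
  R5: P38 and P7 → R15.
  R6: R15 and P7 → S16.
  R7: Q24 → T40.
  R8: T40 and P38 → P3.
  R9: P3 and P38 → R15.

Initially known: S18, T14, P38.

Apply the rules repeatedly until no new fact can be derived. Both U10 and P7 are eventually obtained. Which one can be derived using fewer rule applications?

P7

P7: From P38 and T14, R3 gives P7. [1 rule application]
U10: From P38 and T14, R3 gives P7. From P38 and P7, R5 gives R15. From R15 and P7, R6 gives S16. From S16 and S18, R2 gives U10. [4 rule applications]
P7 needs fewer.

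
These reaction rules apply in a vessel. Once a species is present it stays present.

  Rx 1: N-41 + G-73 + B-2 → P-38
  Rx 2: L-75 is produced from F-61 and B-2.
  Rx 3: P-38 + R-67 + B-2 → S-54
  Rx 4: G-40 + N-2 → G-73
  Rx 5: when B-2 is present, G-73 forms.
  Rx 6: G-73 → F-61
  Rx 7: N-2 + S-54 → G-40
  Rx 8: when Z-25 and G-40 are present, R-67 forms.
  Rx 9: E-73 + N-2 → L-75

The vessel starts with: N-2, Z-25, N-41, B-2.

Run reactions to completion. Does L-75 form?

Yes

B-2 present → G-73 forms (Rx 5).
G-73 present → F-61 forms (Rx 6).
F-61 and B-2 present → L-75 forms (Rx 2).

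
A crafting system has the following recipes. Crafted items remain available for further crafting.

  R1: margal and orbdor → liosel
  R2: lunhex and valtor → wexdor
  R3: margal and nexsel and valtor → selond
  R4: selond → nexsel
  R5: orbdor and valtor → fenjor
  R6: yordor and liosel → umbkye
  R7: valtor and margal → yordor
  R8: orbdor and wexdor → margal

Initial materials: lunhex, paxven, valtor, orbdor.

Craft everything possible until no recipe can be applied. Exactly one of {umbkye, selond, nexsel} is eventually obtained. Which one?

umbkye

lunhex and valtor → wexdor (R2).
Using R8, orbdor and wexdor make margal.
margal and orbdor → liosel (R1).
Using R7, valtor and margal make yordor.
yordor and liosel → umbkye (R6).
nexsel would need selond (R4), but selond is never obtained. selond would need margal, nexsel, and valtor (R3), but nexsel is never obtained.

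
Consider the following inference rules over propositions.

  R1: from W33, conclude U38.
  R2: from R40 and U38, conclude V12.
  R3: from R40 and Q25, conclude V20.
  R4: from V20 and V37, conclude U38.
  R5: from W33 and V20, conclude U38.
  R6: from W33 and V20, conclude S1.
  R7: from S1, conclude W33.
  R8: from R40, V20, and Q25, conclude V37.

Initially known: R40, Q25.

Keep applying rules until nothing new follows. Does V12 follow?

From R40 and Q25, R3 gives V20.
R40, V20, and Q25 hold, so V37 follows (R8).
V20 and V37 hold, so U38 follows (R4).
From R40 and U38, R2 gives V12.

Yes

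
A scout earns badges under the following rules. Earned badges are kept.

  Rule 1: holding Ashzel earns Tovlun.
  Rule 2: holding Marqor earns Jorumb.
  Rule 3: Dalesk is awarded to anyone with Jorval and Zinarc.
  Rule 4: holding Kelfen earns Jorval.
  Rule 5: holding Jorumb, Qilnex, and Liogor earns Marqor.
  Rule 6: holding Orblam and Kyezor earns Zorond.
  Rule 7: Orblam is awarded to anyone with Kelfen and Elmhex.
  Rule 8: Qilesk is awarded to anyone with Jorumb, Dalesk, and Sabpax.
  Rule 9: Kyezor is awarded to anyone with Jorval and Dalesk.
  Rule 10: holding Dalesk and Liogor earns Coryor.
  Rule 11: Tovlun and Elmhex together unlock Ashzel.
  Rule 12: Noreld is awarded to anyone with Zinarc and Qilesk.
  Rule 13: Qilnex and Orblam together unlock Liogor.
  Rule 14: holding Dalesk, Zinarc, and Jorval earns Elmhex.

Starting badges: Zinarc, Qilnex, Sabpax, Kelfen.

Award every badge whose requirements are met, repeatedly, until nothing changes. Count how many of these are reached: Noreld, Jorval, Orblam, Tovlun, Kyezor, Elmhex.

With Kelfen, Jorval is earned (Rule 4).
With Jorval and Zinarc, Dalesk is earned (Rule 3).
With Dalesk, Zinarc, and Jorval, Elmhex is earned (Rule 14).
With Jorval and Dalesk, Kyezor is earned (Rule 9).
With Kelfen and Elmhex, Orblam is earned (Rule 7).
Noreld would need Zinarc and Qilesk (Rule 12), but Qilesk is never earned.
Jorval: reached.
Orblam: reached.
Tovlun would need Ashzel (Rule 1), but Ashzel is never earned.
Kyezor: reached.
Elmhex: reached.
Reached: Jorval, Orblam, Kyezor, and Elmhex — 4 of the 6.

4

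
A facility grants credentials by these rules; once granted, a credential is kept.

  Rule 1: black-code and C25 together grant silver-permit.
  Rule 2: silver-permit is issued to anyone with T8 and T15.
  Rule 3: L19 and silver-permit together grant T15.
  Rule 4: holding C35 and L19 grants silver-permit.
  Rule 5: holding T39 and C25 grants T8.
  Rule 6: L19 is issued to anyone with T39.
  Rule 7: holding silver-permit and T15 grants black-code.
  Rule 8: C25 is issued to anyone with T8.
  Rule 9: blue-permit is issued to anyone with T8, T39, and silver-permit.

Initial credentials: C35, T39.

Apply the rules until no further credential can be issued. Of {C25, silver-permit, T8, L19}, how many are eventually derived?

Holding T39 grants L19 (Rule 6).
Holding C35 and L19 grants silver-permit (Rule 4).
C25 would need T8 (Rule 8), but T8 is never granted.
silver-permit: reached.
T8 would need T39 and C25 (Rule 5), but C25 is never granted.
L19: reached.
Reached: silver-permit and L19 — 2 of the 4.

2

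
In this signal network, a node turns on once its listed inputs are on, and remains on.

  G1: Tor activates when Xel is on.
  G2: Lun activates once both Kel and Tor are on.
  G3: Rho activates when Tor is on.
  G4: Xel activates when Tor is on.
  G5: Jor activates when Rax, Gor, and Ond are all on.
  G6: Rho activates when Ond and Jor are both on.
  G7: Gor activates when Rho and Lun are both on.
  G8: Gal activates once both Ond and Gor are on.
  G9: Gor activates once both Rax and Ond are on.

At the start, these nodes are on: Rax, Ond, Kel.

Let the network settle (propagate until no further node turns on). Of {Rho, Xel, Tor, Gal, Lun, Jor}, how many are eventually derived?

3

G9: Rax and Ond on → Gor on.
G5: Rax, Gor, and Ond on → Jor on.
G8: Ond and Gor on → Gal on.
Ond and Jor are on, so Rho activates (G6).
Rho: reached.
Xel would need Tor (G4), but Tor never turns on.
Tor would need Xel (G1), but Xel never turns on.
Gal: reached.
Lun would need Kel and Tor (G2), but Tor never turns on.
Jor: reached.
Reached: Rho, Gal, and Jor — 3 of the 6.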